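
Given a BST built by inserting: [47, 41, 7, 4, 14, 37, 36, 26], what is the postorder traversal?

Tree insertion order: [47, 41, 7, 4, 14, 37, 36, 26]
Tree (level-order array): [47, 41, None, 7, None, 4, 14, None, None, None, 37, 36, None, 26]
Postorder traversal: [4, 26, 36, 37, 14, 7, 41, 47]


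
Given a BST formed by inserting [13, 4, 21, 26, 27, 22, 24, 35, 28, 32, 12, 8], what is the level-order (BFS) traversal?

Tree insertion order: [13, 4, 21, 26, 27, 22, 24, 35, 28, 32, 12, 8]
Tree (level-order array): [13, 4, 21, None, 12, None, 26, 8, None, 22, 27, None, None, None, 24, None, 35, None, None, 28, None, None, 32]
BFS from the root, enqueuing left then right child of each popped node:
  queue [13] -> pop 13, enqueue [4, 21], visited so far: [13]
  queue [4, 21] -> pop 4, enqueue [12], visited so far: [13, 4]
  queue [21, 12] -> pop 21, enqueue [26], visited so far: [13, 4, 21]
  queue [12, 26] -> pop 12, enqueue [8], visited so far: [13, 4, 21, 12]
  queue [26, 8] -> pop 26, enqueue [22, 27], visited so far: [13, 4, 21, 12, 26]
  queue [8, 22, 27] -> pop 8, enqueue [none], visited so far: [13, 4, 21, 12, 26, 8]
  queue [22, 27] -> pop 22, enqueue [24], visited so far: [13, 4, 21, 12, 26, 8, 22]
  queue [27, 24] -> pop 27, enqueue [35], visited so far: [13, 4, 21, 12, 26, 8, 22, 27]
  queue [24, 35] -> pop 24, enqueue [none], visited so far: [13, 4, 21, 12, 26, 8, 22, 27, 24]
  queue [35] -> pop 35, enqueue [28], visited so far: [13, 4, 21, 12, 26, 8, 22, 27, 24, 35]
  queue [28] -> pop 28, enqueue [32], visited so far: [13, 4, 21, 12, 26, 8, 22, 27, 24, 35, 28]
  queue [32] -> pop 32, enqueue [none], visited so far: [13, 4, 21, 12, 26, 8, 22, 27, 24, 35, 28, 32]
Result: [13, 4, 21, 12, 26, 8, 22, 27, 24, 35, 28, 32]


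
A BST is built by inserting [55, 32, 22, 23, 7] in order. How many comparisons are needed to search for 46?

Search path for 46: 55 -> 32
Found: False
Comparisons: 2


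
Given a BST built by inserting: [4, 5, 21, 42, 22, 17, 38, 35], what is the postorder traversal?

Tree insertion order: [4, 5, 21, 42, 22, 17, 38, 35]
Tree (level-order array): [4, None, 5, None, 21, 17, 42, None, None, 22, None, None, 38, 35]
Postorder traversal: [17, 35, 38, 22, 42, 21, 5, 4]


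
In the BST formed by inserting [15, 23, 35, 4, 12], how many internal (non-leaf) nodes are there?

Tree built from: [15, 23, 35, 4, 12]
Tree (level-order array): [15, 4, 23, None, 12, None, 35]
Rule: An internal node has at least one child.
Per-node child counts:
  node 15: 2 child(ren)
  node 4: 1 child(ren)
  node 12: 0 child(ren)
  node 23: 1 child(ren)
  node 35: 0 child(ren)
Matching nodes: [15, 4, 23]
Count of internal (non-leaf) nodes: 3


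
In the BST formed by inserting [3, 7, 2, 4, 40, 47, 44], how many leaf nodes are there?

Tree built from: [3, 7, 2, 4, 40, 47, 44]
Tree (level-order array): [3, 2, 7, None, None, 4, 40, None, None, None, 47, 44]
Rule: A leaf has 0 children.
Per-node child counts:
  node 3: 2 child(ren)
  node 2: 0 child(ren)
  node 7: 2 child(ren)
  node 4: 0 child(ren)
  node 40: 1 child(ren)
  node 47: 1 child(ren)
  node 44: 0 child(ren)
Matching nodes: [2, 4, 44]
Count of leaf nodes: 3


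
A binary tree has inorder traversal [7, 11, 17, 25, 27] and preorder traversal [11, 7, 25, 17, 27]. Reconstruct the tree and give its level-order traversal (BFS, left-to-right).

Inorder:  [7, 11, 17, 25, 27]
Preorder: [11, 7, 25, 17, 27]
Algorithm: preorder visits root first, so consume preorder in order;
for each root, split the current inorder slice at that value into
left-subtree inorder and right-subtree inorder, then recurse.
Recursive splits:
  root=11; inorder splits into left=[7], right=[17, 25, 27]
  root=7; inorder splits into left=[], right=[]
  root=25; inorder splits into left=[17], right=[27]
  root=17; inorder splits into left=[], right=[]
  root=27; inorder splits into left=[], right=[]
Reconstructed level-order: [11, 7, 25, 17, 27]


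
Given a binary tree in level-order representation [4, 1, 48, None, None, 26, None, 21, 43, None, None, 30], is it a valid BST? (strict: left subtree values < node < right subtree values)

Level-order array: [4, 1, 48, None, None, 26, None, 21, 43, None, None, 30]
Validate using subtree bounds (lo, hi): at each node, require lo < value < hi,
then recurse left with hi=value and right with lo=value.
Preorder trace (stopping at first violation):
  at node 4 with bounds (-inf, +inf): OK
  at node 1 with bounds (-inf, 4): OK
  at node 48 with bounds (4, +inf): OK
  at node 26 with bounds (4, 48): OK
  at node 21 with bounds (4, 26): OK
  at node 43 with bounds (26, 48): OK
  at node 30 with bounds (26, 43): OK
No violation found at any node.
Result: Valid BST


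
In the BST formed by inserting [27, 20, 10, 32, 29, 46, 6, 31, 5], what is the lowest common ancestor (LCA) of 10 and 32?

Tree insertion order: [27, 20, 10, 32, 29, 46, 6, 31, 5]
Tree (level-order array): [27, 20, 32, 10, None, 29, 46, 6, None, None, 31, None, None, 5]
In a BST, the LCA of p=10, q=32 is the first node v on the
root-to-leaf path with p <= v <= q (go left if both < v, right if both > v).
Walk from root:
  at 27: 10 <= 27 <= 32, this is the LCA
LCA = 27


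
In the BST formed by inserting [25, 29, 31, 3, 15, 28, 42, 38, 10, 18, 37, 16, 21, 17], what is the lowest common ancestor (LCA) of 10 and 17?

Tree insertion order: [25, 29, 31, 3, 15, 28, 42, 38, 10, 18, 37, 16, 21, 17]
Tree (level-order array): [25, 3, 29, None, 15, 28, 31, 10, 18, None, None, None, 42, None, None, 16, 21, 38, None, None, 17, None, None, 37]
In a BST, the LCA of p=10, q=17 is the first node v on the
root-to-leaf path with p <= v <= q (go left if both < v, right if both > v).
Walk from root:
  at 25: both 10 and 17 < 25, go left
  at 3: both 10 and 17 > 3, go right
  at 15: 10 <= 15 <= 17, this is the LCA
LCA = 15


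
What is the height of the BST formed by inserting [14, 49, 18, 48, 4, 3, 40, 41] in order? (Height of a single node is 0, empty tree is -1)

Insertion order: [14, 49, 18, 48, 4, 3, 40, 41]
Tree (level-order array): [14, 4, 49, 3, None, 18, None, None, None, None, 48, 40, None, None, 41]
Compute height bottom-up (empty subtree = -1):
  height(3) = 1 + max(-1, -1) = 0
  height(4) = 1 + max(0, -1) = 1
  height(41) = 1 + max(-1, -1) = 0
  height(40) = 1 + max(-1, 0) = 1
  height(48) = 1 + max(1, -1) = 2
  height(18) = 1 + max(-1, 2) = 3
  height(49) = 1 + max(3, -1) = 4
  height(14) = 1 + max(1, 4) = 5
Height = 5


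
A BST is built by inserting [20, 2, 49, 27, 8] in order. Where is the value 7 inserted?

Starting tree (level order): [20, 2, 49, None, 8, 27]
Insertion path: 20 -> 2 -> 8
Result: insert 7 as left child of 8
Final tree (level order): [20, 2, 49, None, 8, 27, None, 7]


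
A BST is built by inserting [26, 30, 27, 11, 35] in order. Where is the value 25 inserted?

Starting tree (level order): [26, 11, 30, None, None, 27, 35]
Insertion path: 26 -> 11
Result: insert 25 as right child of 11
Final tree (level order): [26, 11, 30, None, 25, 27, 35]


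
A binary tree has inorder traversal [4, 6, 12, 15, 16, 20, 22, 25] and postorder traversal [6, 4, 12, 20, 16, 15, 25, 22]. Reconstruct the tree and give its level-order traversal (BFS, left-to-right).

Inorder:   [4, 6, 12, 15, 16, 20, 22, 25]
Postorder: [6, 4, 12, 20, 16, 15, 25, 22]
Algorithm: postorder visits root last, so walk postorder right-to-left;
each value is the root of the current inorder slice — split it at that
value, recurse on the right subtree first, then the left.
Recursive splits:
  root=22; inorder splits into left=[4, 6, 12, 15, 16, 20], right=[25]
  root=25; inorder splits into left=[], right=[]
  root=15; inorder splits into left=[4, 6, 12], right=[16, 20]
  root=16; inorder splits into left=[], right=[20]
  root=20; inorder splits into left=[], right=[]
  root=12; inorder splits into left=[4, 6], right=[]
  root=4; inorder splits into left=[], right=[6]
  root=6; inorder splits into left=[], right=[]
Reconstructed level-order: [22, 15, 25, 12, 16, 4, 20, 6]


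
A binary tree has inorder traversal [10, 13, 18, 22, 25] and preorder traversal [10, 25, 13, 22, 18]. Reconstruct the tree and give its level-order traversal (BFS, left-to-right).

Inorder:  [10, 13, 18, 22, 25]
Preorder: [10, 25, 13, 22, 18]
Algorithm: preorder visits root first, so consume preorder in order;
for each root, split the current inorder slice at that value into
left-subtree inorder and right-subtree inorder, then recurse.
Recursive splits:
  root=10; inorder splits into left=[], right=[13, 18, 22, 25]
  root=25; inorder splits into left=[13, 18, 22], right=[]
  root=13; inorder splits into left=[], right=[18, 22]
  root=22; inorder splits into left=[18], right=[]
  root=18; inorder splits into left=[], right=[]
Reconstructed level-order: [10, 25, 13, 22, 18]


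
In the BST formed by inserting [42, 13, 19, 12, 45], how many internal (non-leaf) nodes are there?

Tree built from: [42, 13, 19, 12, 45]
Tree (level-order array): [42, 13, 45, 12, 19]
Rule: An internal node has at least one child.
Per-node child counts:
  node 42: 2 child(ren)
  node 13: 2 child(ren)
  node 12: 0 child(ren)
  node 19: 0 child(ren)
  node 45: 0 child(ren)
Matching nodes: [42, 13]
Count of internal (non-leaf) nodes: 2


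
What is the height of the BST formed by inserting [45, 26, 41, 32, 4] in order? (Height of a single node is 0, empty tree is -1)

Insertion order: [45, 26, 41, 32, 4]
Tree (level-order array): [45, 26, None, 4, 41, None, None, 32]
Compute height bottom-up (empty subtree = -1):
  height(4) = 1 + max(-1, -1) = 0
  height(32) = 1 + max(-1, -1) = 0
  height(41) = 1 + max(0, -1) = 1
  height(26) = 1 + max(0, 1) = 2
  height(45) = 1 + max(2, -1) = 3
Height = 3


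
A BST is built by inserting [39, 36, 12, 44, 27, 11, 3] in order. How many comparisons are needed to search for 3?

Search path for 3: 39 -> 36 -> 12 -> 11 -> 3
Found: True
Comparisons: 5


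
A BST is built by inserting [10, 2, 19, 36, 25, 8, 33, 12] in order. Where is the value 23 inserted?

Starting tree (level order): [10, 2, 19, None, 8, 12, 36, None, None, None, None, 25, None, None, 33]
Insertion path: 10 -> 19 -> 36 -> 25
Result: insert 23 as left child of 25
Final tree (level order): [10, 2, 19, None, 8, 12, 36, None, None, None, None, 25, None, 23, 33]


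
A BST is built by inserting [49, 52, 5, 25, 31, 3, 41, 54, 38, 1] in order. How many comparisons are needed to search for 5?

Search path for 5: 49 -> 5
Found: True
Comparisons: 2


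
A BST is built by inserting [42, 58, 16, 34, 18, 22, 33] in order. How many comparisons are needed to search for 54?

Search path for 54: 42 -> 58
Found: False
Comparisons: 2


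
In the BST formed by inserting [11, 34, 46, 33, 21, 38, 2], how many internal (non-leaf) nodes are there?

Tree built from: [11, 34, 46, 33, 21, 38, 2]
Tree (level-order array): [11, 2, 34, None, None, 33, 46, 21, None, 38]
Rule: An internal node has at least one child.
Per-node child counts:
  node 11: 2 child(ren)
  node 2: 0 child(ren)
  node 34: 2 child(ren)
  node 33: 1 child(ren)
  node 21: 0 child(ren)
  node 46: 1 child(ren)
  node 38: 0 child(ren)
Matching nodes: [11, 34, 33, 46]
Count of internal (non-leaf) nodes: 4


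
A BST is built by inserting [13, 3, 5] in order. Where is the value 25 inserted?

Starting tree (level order): [13, 3, None, None, 5]
Insertion path: 13
Result: insert 25 as right child of 13
Final tree (level order): [13, 3, 25, None, 5]


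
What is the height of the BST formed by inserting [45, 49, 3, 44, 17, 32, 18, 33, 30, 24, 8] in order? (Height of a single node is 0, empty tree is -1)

Insertion order: [45, 49, 3, 44, 17, 32, 18, 33, 30, 24, 8]
Tree (level-order array): [45, 3, 49, None, 44, None, None, 17, None, 8, 32, None, None, 18, 33, None, 30, None, None, 24]
Compute height bottom-up (empty subtree = -1):
  height(8) = 1 + max(-1, -1) = 0
  height(24) = 1 + max(-1, -1) = 0
  height(30) = 1 + max(0, -1) = 1
  height(18) = 1 + max(-1, 1) = 2
  height(33) = 1 + max(-1, -1) = 0
  height(32) = 1 + max(2, 0) = 3
  height(17) = 1 + max(0, 3) = 4
  height(44) = 1 + max(4, -1) = 5
  height(3) = 1 + max(-1, 5) = 6
  height(49) = 1 + max(-1, -1) = 0
  height(45) = 1 + max(6, 0) = 7
Height = 7


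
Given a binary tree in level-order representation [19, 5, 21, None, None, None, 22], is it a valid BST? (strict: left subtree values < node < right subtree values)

Level-order array: [19, 5, 21, None, None, None, 22]
Validate using subtree bounds (lo, hi): at each node, require lo < value < hi,
then recurse left with hi=value and right with lo=value.
Preorder trace (stopping at first violation):
  at node 19 with bounds (-inf, +inf): OK
  at node 5 with bounds (-inf, 19): OK
  at node 21 with bounds (19, +inf): OK
  at node 22 with bounds (21, +inf): OK
No violation found at any node.
Result: Valid BST


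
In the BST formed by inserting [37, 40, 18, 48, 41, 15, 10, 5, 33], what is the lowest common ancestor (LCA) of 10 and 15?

Tree insertion order: [37, 40, 18, 48, 41, 15, 10, 5, 33]
Tree (level-order array): [37, 18, 40, 15, 33, None, 48, 10, None, None, None, 41, None, 5]
In a BST, the LCA of p=10, q=15 is the first node v on the
root-to-leaf path with p <= v <= q (go left if both < v, right if both > v).
Walk from root:
  at 37: both 10 and 15 < 37, go left
  at 18: both 10 and 15 < 18, go left
  at 15: 10 <= 15 <= 15, this is the LCA
LCA = 15


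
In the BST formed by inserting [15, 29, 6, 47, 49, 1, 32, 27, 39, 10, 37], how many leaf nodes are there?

Tree built from: [15, 29, 6, 47, 49, 1, 32, 27, 39, 10, 37]
Tree (level-order array): [15, 6, 29, 1, 10, 27, 47, None, None, None, None, None, None, 32, 49, None, 39, None, None, 37]
Rule: A leaf has 0 children.
Per-node child counts:
  node 15: 2 child(ren)
  node 6: 2 child(ren)
  node 1: 0 child(ren)
  node 10: 0 child(ren)
  node 29: 2 child(ren)
  node 27: 0 child(ren)
  node 47: 2 child(ren)
  node 32: 1 child(ren)
  node 39: 1 child(ren)
  node 37: 0 child(ren)
  node 49: 0 child(ren)
Matching nodes: [1, 10, 27, 37, 49]
Count of leaf nodes: 5


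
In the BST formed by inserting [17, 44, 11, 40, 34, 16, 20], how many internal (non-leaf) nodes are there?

Tree built from: [17, 44, 11, 40, 34, 16, 20]
Tree (level-order array): [17, 11, 44, None, 16, 40, None, None, None, 34, None, 20]
Rule: An internal node has at least one child.
Per-node child counts:
  node 17: 2 child(ren)
  node 11: 1 child(ren)
  node 16: 0 child(ren)
  node 44: 1 child(ren)
  node 40: 1 child(ren)
  node 34: 1 child(ren)
  node 20: 0 child(ren)
Matching nodes: [17, 11, 44, 40, 34]
Count of internal (non-leaf) nodes: 5


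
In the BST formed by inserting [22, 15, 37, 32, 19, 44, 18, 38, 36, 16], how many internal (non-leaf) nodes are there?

Tree built from: [22, 15, 37, 32, 19, 44, 18, 38, 36, 16]
Tree (level-order array): [22, 15, 37, None, 19, 32, 44, 18, None, None, 36, 38, None, 16]
Rule: An internal node has at least one child.
Per-node child counts:
  node 22: 2 child(ren)
  node 15: 1 child(ren)
  node 19: 1 child(ren)
  node 18: 1 child(ren)
  node 16: 0 child(ren)
  node 37: 2 child(ren)
  node 32: 1 child(ren)
  node 36: 0 child(ren)
  node 44: 1 child(ren)
  node 38: 0 child(ren)
Matching nodes: [22, 15, 19, 18, 37, 32, 44]
Count of internal (non-leaf) nodes: 7


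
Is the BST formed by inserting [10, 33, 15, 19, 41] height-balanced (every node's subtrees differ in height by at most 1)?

Tree (level-order array): [10, None, 33, 15, 41, None, 19]
Definition: a tree is height-balanced if, at every node, |h(left) - h(right)| <= 1 (empty subtree has height -1).
Bottom-up per-node check:
  node 19: h_left=-1, h_right=-1, diff=0 [OK], height=0
  node 15: h_left=-1, h_right=0, diff=1 [OK], height=1
  node 41: h_left=-1, h_right=-1, diff=0 [OK], height=0
  node 33: h_left=1, h_right=0, diff=1 [OK], height=2
  node 10: h_left=-1, h_right=2, diff=3 [FAIL (|-1-2|=3 > 1)], height=3
Node 10 violates the condition: |-1 - 2| = 3 > 1.
Result: Not balanced


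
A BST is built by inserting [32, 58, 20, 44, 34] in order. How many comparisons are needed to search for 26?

Search path for 26: 32 -> 20
Found: False
Comparisons: 2


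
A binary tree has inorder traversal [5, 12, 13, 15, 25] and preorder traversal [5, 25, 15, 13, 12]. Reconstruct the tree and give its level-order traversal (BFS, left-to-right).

Inorder:  [5, 12, 13, 15, 25]
Preorder: [5, 25, 15, 13, 12]
Algorithm: preorder visits root first, so consume preorder in order;
for each root, split the current inorder slice at that value into
left-subtree inorder and right-subtree inorder, then recurse.
Recursive splits:
  root=5; inorder splits into left=[], right=[12, 13, 15, 25]
  root=25; inorder splits into left=[12, 13, 15], right=[]
  root=15; inorder splits into left=[12, 13], right=[]
  root=13; inorder splits into left=[12], right=[]
  root=12; inorder splits into left=[], right=[]
Reconstructed level-order: [5, 25, 15, 13, 12]


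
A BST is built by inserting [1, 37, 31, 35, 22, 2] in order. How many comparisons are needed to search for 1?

Search path for 1: 1
Found: True
Comparisons: 1


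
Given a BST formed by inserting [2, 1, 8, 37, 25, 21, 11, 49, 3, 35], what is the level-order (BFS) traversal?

Tree insertion order: [2, 1, 8, 37, 25, 21, 11, 49, 3, 35]
Tree (level-order array): [2, 1, 8, None, None, 3, 37, None, None, 25, 49, 21, 35, None, None, 11]
BFS from the root, enqueuing left then right child of each popped node:
  queue [2] -> pop 2, enqueue [1, 8], visited so far: [2]
  queue [1, 8] -> pop 1, enqueue [none], visited so far: [2, 1]
  queue [8] -> pop 8, enqueue [3, 37], visited so far: [2, 1, 8]
  queue [3, 37] -> pop 3, enqueue [none], visited so far: [2, 1, 8, 3]
  queue [37] -> pop 37, enqueue [25, 49], visited so far: [2, 1, 8, 3, 37]
  queue [25, 49] -> pop 25, enqueue [21, 35], visited so far: [2, 1, 8, 3, 37, 25]
  queue [49, 21, 35] -> pop 49, enqueue [none], visited so far: [2, 1, 8, 3, 37, 25, 49]
  queue [21, 35] -> pop 21, enqueue [11], visited so far: [2, 1, 8, 3, 37, 25, 49, 21]
  queue [35, 11] -> pop 35, enqueue [none], visited so far: [2, 1, 8, 3, 37, 25, 49, 21, 35]
  queue [11] -> pop 11, enqueue [none], visited so far: [2, 1, 8, 3, 37, 25, 49, 21, 35, 11]
Result: [2, 1, 8, 3, 37, 25, 49, 21, 35, 11]


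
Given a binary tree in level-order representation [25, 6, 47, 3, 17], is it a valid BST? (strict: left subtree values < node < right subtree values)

Level-order array: [25, 6, 47, 3, 17]
Validate using subtree bounds (lo, hi): at each node, require lo < value < hi,
then recurse left with hi=value and right with lo=value.
Preorder trace (stopping at first violation):
  at node 25 with bounds (-inf, +inf): OK
  at node 6 with bounds (-inf, 25): OK
  at node 3 with bounds (-inf, 6): OK
  at node 17 with bounds (6, 25): OK
  at node 47 with bounds (25, +inf): OK
No violation found at any node.
Result: Valid BST


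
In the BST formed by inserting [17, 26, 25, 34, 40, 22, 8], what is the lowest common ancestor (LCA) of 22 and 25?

Tree insertion order: [17, 26, 25, 34, 40, 22, 8]
Tree (level-order array): [17, 8, 26, None, None, 25, 34, 22, None, None, 40]
In a BST, the LCA of p=22, q=25 is the first node v on the
root-to-leaf path with p <= v <= q (go left if both < v, right if both > v).
Walk from root:
  at 17: both 22 and 25 > 17, go right
  at 26: both 22 and 25 < 26, go left
  at 25: 22 <= 25 <= 25, this is the LCA
LCA = 25


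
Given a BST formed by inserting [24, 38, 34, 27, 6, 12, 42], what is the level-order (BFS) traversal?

Tree insertion order: [24, 38, 34, 27, 6, 12, 42]
Tree (level-order array): [24, 6, 38, None, 12, 34, 42, None, None, 27]
BFS from the root, enqueuing left then right child of each popped node:
  queue [24] -> pop 24, enqueue [6, 38], visited so far: [24]
  queue [6, 38] -> pop 6, enqueue [12], visited so far: [24, 6]
  queue [38, 12] -> pop 38, enqueue [34, 42], visited so far: [24, 6, 38]
  queue [12, 34, 42] -> pop 12, enqueue [none], visited so far: [24, 6, 38, 12]
  queue [34, 42] -> pop 34, enqueue [27], visited so far: [24, 6, 38, 12, 34]
  queue [42, 27] -> pop 42, enqueue [none], visited so far: [24, 6, 38, 12, 34, 42]
  queue [27] -> pop 27, enqueue [none], visited so far: [24, 6, 38, 12, 34, 42, 27]
Result: [24, 6, 38, 12, 34, 42, 27]


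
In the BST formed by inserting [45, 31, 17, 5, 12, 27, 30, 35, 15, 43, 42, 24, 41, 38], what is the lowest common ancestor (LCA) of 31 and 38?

Tree insertion order: [45, 31, 17, 5, 12, 27, 30, 35, 15, 43, 42, 24, 41, 38]
Tree (level-order array): [45, 31, None, 17, 35, 5, 27, None, 43, None, 12, 24, 30, 42, None, None, 15, None, None, None, None, 41, None, None, None, 38]
In a BST, the LCA of p=31, q=38 is the first node v on the
root-to-leaf path with p <= v <= q (go left if both < v, right if both > v).
Walk from root:
  at 45: both 31 and 38 < 45, go left
  at 31: 31 <= 31 <= 38, this is the LCA
LCA = 31


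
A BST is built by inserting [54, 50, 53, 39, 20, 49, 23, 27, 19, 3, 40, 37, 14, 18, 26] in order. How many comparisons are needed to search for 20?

Search path for 20: 54 -> 50 -> 39 -> 20
Found: True
Comparisons: 4


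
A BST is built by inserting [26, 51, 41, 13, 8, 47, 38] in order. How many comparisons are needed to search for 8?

Search path for 8: 26 -> 13 -> 8
Found: True
Comparisons: 3


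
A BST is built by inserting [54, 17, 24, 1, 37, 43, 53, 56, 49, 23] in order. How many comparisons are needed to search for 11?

Search path for 11: 54 -> 17 -> 1
Found: False
Comparisons: 3


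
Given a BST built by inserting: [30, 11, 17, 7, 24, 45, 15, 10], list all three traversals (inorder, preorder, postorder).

Tree insertion order: [30, 11, 17, 7, 24, 45, 15, 10]
Tree (level-order array): [30, 11, 45, 7, 17, None, None, None, 10, 15, 24]
Inorder (L, root, R): [7, 10, 11, 15, 17, 24, 30, 45]
Preorder (root, L, R): [30, 11, 7, 10, 17, 15, 24, 45]
Postorder (L, R, root): [10, 7, 15, 24, 17, 11, 45, 30]


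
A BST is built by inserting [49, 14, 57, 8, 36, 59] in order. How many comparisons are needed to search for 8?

Search path for 8: 49 -> 14 -> 8
Found: True
Comparisons: 3


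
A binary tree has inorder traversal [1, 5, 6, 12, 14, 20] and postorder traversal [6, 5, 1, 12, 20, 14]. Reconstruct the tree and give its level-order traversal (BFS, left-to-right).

Inorder:   [1, 5, 6, 12, 14, 20]
Postorder: [6, 5, 1, 12, 20, 14]
Algorithm: postorder visits root last, so walk postorder right-to-left;
each value is the root of the current inorder slice — split it at that
value, recurse on the right subtree first, then the left.
Recursive splits:
  root=14; inorder splits into left=[1, 5, 6, 12], right=[20]
  root=20; inorder splits into left=[], right=[]
  root=12; inorder splits into left=[1, 5, 6], right=[]
  root=1; inorder splits into left=[], right=[5, 6]
  root=5; inorder splits into left=[], right=[6]
  root=6; inorder splits into left=[], right=[]
Reconstructed level-order: [14, 12, 20, 1, 5, 6]


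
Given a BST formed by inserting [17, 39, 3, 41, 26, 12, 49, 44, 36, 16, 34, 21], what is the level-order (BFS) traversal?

Tree insertion order: [17, 39, 3, 41, 26, 12, 49, 44, 36, 16, 34, 21]
Tree (level-order array): [17, 3, 39, None, 12, 26, 41, None, 16, 21, 36, None, 49, None, None, None, None, 34, None, 44]
BFS from the root, enqueuing left then right child of each popped node:
  queue [17] -> pop 17, enqueue [3, 39], visited so far: [17]
  queue [3, 39] -> pop 3, enqueue [12], visited so far: [17, 3]
  queue [39, 12] -> pop 39, enqueue [26, 41], visited so far: [17, 3, 39]
  queue [12, 26, 41] -> pop 12, enqueue [16], visited so far: [17, 3, 39, 12]
  queue [26, 41, 16] -> pop 26, enqueue [21, 36], visited so far: [17, 3, 39, 12, 26]
  queue [41, 16, 21, 36] -> pop 41, enqueue [49], visited so far: [17, 3, 39, 12, 26, 41]
  queue [16, 21, 36, 49] -> pop 16, enqueue [none], visited so far: [17, 3, 39, 12, 26, 41, 16]
  queue [21, 36, 49] -> pop 21, enqueue [none], visited so far: [17, 3, 39, 12, 26, 41, 16, 21]
  queue [36, 49] -> pop 36, enqueue [34], visited so far: [17, 3, 39, 12, 26, 41, 16, 21, 36]
  queue [49, 34] -> pop 49, enqueue [44], visited so far: [17, 3, 39, 12, 26, 41, 16, 21, 36, 49]
  queue [34, 44] -> pop 34, enqueue [none], visited so far: [17, 3, 39, 12, 26, 41, 16, 21, 36, 49, 34]
  queue [44] -> pop 44, enqueue [none], visited so far: [17, 3, 39, 12, 26, 41, 16, 21, 36, 49, 34, 44]
Result: [17, 3, 39, 12, 26, 41, 16, 21, 36, 49, 34, 44]


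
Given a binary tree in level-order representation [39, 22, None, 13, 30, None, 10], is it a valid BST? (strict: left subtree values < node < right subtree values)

Level-order array: [39, 22, None, 13, 30, None, 10]
Validate using subtree bounds (lo, hi): at each node, require lo < value < hi,
then recurse left with hi=value and right with lo=value.
Preorder trace (stopping at first violation):
  at node 39 with bounds (-inf, +inf): OK
  at node 22 with bounds (-inf, 39): OK
  at node 13 with bounds (-inf, 22): OK
  at node 10 with bounds (13, 22): VIOLATION
Node 10 violates its bound: not (13 < 10 < 22).
Result: Not a valid BST


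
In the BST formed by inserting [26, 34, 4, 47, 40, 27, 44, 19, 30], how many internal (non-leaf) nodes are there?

Tree built from: [26, 34, 4, 47, 40, 27, 44, 19, 30]
Tree (level-order array): [26, 4, 34, None, 19, 27, 47, None, None, None, 30, 40, None, None, None, None, 44]
Rule: An internal node has at least one child.
Per-node child counts:
  node 26: 2 child(ren)
  node 4: 1 child(ren)
  node 19: 0 child(ren)
  node 34: 2 child(ren)
  node 27: 1 child(ren)
  node 30: 0 child(ren)
  node 47: 1 child(ren)
  node 40: 1 child(ren)
  node 44: 0 child(ren)
Matching nodes: [26, 4, 34, 27, 47, 40]
Count of internal (non-leaf) nodes: 6


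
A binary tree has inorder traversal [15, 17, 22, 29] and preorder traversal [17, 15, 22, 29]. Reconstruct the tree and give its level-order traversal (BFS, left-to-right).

Inorder:  [15, 17, 22, 29]
Preorder: [17, 15, 22, 29]
Algorithm: preorder visits root first, so consume preorder in order;
for each root, split the current inorder slice at that value into
left-subtree inorder and right-subtree inorder, then recurse.
Recursive splits:
  root=17; inorder splits into left=[15], right=[22, 29]
  root=15; inorder splits into left=[], right=[]
  root=22; inorder splits into left=[], right=[29]
  root=29; inorder splits into left=[], right=[]
Reconstructed level-order: [17, 15, 22, 29]


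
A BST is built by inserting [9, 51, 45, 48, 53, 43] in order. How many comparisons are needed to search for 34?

Search path for 34: 9 -> 51 -> 45 -> 43
Found: False
Comparisons: 4


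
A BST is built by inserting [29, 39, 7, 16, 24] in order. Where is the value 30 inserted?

Starting tree (level order): [29, 7, 39, None, 16, None, None, None, 24]
Insertion path: 29 -> 39
Result: insert 30 as left child of 39
Final tree (level order): [29, 7, 39, None, 16, 30, None, None, 24]


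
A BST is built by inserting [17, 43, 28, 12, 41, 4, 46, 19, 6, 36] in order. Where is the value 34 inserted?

Starting tree (level order): [17, 12, 43, 4, None, 28, 46, None, 6, 19, 41, None, None, None, None, None, None, 36]
Insertion path: 17 -> 43 -> 28 -> 41 -> 36
Result: insert 34 as left child of 36
Final tree (level order): [17, 12, 43, 4, None, 28, 46, None, 6, 19, 41, None, None, None, None, None, None, 36, None, 34]


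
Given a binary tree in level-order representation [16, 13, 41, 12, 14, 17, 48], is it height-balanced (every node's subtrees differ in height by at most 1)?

Tree (level-order array): [16, 13, 41, 12, 14, 17, 48]
Definition: a tree is height-balanced if, at every node, |h(left) - h(right)| <= 1 (empty subtree has height -1).
Bottom-up per-node check:
  node 12: h_left=-1, h_right=-1, diff=0 [OK], height=0
  node 14: h_left=-1, h_right=-1, diff=0 [OK], height=0
  node 13: h_left=0, h_right=0, diff=0 [OK], height=1
  node 17: h_left=-1, h_right=-1, diff=0 [OK], height=0
  node 48: h_left=-1, h_right=-1, diff=0 [OK], height=0
  node 41: h_left=0, h_right=0, diff=0 [OK], height=1
  node 16: h_left=1, h_right=1, diff=0 [OK], height=2
All nodes satisfy the balance condition.
Result: Balanced


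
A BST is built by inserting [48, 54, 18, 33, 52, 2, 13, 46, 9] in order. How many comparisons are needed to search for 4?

Search path for 4: 48 -> 18 -> 2 -> 13 -> 9
Found: False
Comparisons: 5


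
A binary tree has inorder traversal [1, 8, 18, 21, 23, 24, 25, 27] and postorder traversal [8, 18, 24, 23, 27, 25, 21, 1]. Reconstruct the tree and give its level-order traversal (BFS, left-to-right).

Inorder:   [1, 8, 18, 21, 23, 24, 25, 27]
Postorder: [8, 18, 24, 23, 27, 25, 21, 1]
Algorithm: postorder visits root last, so walk postorder right-to-left;
each value is the root of the current inorder slice — split it at that
value, recurse on the right subtree first, then the left.
Recursive splits:
  root=1; inorder splits into left=[], right=[8, 18, 21, 23, 24, 25, 27]
  root=21; inorder splits into left=[8, 18], right=[23, 24, 25, 27]
  root=25; inorder splits into left=[23, 24], right=[27]
  root=27; inorder splits into left=[], right=[]
  root=23; inorder splits into left=[], right=[24]
  root=24; inorder splits into left=[], right=[]
  root=18; inorder splits into left=[8], right=[]
  root=8; inorder splits into left=[], right=[]
Reconstructed level-order: [1, 21, 18, 25, 8, 23, 27, 24]


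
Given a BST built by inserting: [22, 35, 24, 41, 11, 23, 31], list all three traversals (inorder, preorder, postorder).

Tree insertion order: [22, 35, 24, 41, 11, 23, 31]
Tree (level-order array): [22, 11, 35, None, None, 24, 41, 23, 31]
Inorder (L, root, R): [11, 22, 23, 24, 31, 35, 41]
Preorder (root, L, R): [22, 11, 35, 24, 23, 31, 41]
Postorder (L, R, root): [11, 23, 31, 24, 41, 35, 22]


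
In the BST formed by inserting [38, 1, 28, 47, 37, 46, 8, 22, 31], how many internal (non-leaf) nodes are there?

Tree built from: [38, 1, 28, 47, 37, 46, 8, 22, 31]
Tree (level-order array): [38, 1, 47, None, 28, 46, None, 8, 37, None, None, None, 22, 31]
Rule: An internal node has at least one child.
Per-node child counts:
  node 38: 2 child(ren)
  node 1: 1 child(ren)
  node 28: 2 child(ren)
  node 8: 1 child(ren)
  node 22: 0 child(ren)
  node 37: 1 child(ren)
  node 31: 0 child(ren)
  node 47: 1 child(ren)
  node 46: 0 child(ren)
Matching nodes: [38, 1, 28, 8, 37, 47]
Count of internal (non-leaf) nodes: 6


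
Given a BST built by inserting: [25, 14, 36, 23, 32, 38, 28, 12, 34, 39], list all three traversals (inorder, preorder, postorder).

Tree insertion order: [25, 14, 36, 23, 32, 38, 28, 12, 34, 39]
Tree (level-order array): [25, 14, 36, 12, 23, 32, 38, None, None, None, None, 28, 34, None, 39]
Inorder (L, root, R): [12, 14, 23, 25, 28, 32, 34, 36, 38, 39]
Preorder (root, L, R): [25, 14, 12, 23, 36, 32, 28, 34, 38, 39]
Postorder (L, R, root): [12, 23, 14, 28, 34, 32, 39, 38, 36, 25]


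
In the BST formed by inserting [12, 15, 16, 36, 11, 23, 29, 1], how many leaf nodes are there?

Tree built from: [12, 15, 16, 36, 11, 23, 29, 1]
Tree (level-order array): [12, 11, 15, 1, None, None, 16, None, None, None, 36, 23, None, None, 29]
Rule: A leaf has 0 children.
Per-node child counts:
  node 12: 2 child(ren)
  node 11: 1 child(ren)
  node 1: 0 child(ren)
  node 15: 1 child(ren)
  node 16: 1 child(ren)
  node 36: 1 child(ren)
  node 23: 1 child(ren)
  node 29: 0 child(ren)
Matching nodes: [1, 29]
Count of leaf nodes: 2


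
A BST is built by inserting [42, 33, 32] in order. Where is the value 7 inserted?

Starting tree (level order): [42, 33, None, 32]
Insertion path: 42 -> 33 -> 32
Result: insert 7 as left child of 32
Final tree (level order): [42, 33, None, 32, None, 7]


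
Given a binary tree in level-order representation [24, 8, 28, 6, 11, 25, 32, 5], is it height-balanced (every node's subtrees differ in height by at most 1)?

Tree (level-order array): [24, 8, 28, 6, 11, 25, 32, 5]
Definition: a tree is height-balanced if, at every node, |h(left) - h(right)| <= 1 (empty subtree has height -1).
Bottom-up per-node check:
  node 5: h_left=-1, h_right=-1, diff=0 [OK], height=0
  node 6: h_left=0, h_right=-1, diff=1 [OK], height=1
  node 11: h_left=-1, h_right=-1, diff=0 [OK], height=0
  node 8: h_left=1, h_right=0, diff=1 [OK], height=2
  node 25: h_left=-1, h_right=-1, diff=0 [OK], height=0
  node 32: h_left=-1, h_right=-1, diff=0 [OK], height=0
  node 28: h_left=0, h_right=0, diff=0 [OK], height=1
  node 24: h_left=2, h_right=1, diff=1 [OK], height=3
All nodes satisfy the balance condition.
Result: Balanced


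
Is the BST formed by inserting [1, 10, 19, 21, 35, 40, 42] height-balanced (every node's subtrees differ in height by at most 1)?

Tree (level-order array): [1, None, 10, None, 19, None, 21, None, 35, None, 40, None, 42]
Definition: a tree is height-balanced if, at every node, |h(left) - h(right)| <= 1 (empty subtree has height -1).
Bottom-up per-node check:
  node 42: h_left=-1, h_right=-1, diff=0 [OK], height=0
  node 40: h_left=-1, h_right=0, diff=1 [OK], height=1
  node 35: h_left=-1, h_right=1, diff=2 [FAIL (|-1-1|=2 > 1)], height=2
  node 21: h_left=-1, h_right=2, diff=3 [FAIL (|-1-2|=3 > 1)], height=3
  node 19: h_left=-1, h_right=3, diff=4 [FAIL (|-1-3|=4 > 1)], height=4
  node 10: h_left=-1, h_right=4, diff=5 [FAIL (|-1-4|=5 > 1)], height=5
  node 1: h_left=-1, h_right=5, diff=6 [FAIL (|-1-5|=6 > 1)], height=6
Node 35 violates the condition: |-1 - 1| = 2 > 1.
Result: Not balanced


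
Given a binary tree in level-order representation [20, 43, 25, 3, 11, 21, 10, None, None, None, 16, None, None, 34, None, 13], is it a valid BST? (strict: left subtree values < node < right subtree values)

Level-order array: [20, 43, 25, 3, 11, 21, 10, None, None, None, 16, None, None, 34, None, 13]
Validate using subtree bounds (lo, hi): at each node, require lo < value < hi,
then recurse left with hi=value and right with lo=value.
Preorder trace (stopping at first violation):
  at node 20 with bounds (-inf, +inf): OK
  at node 43 with bounds (-inf, 20): VIOLATION
Node 43 violates its bound: not (-inf < 43 < 20).
Result: Not a valid BST


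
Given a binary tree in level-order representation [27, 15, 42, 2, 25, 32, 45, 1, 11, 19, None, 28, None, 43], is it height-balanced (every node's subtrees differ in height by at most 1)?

Tree (level-order array): [27, 15, 42, 2, 25, 32, 45, 1, 11, 19, None, 28, None, 43]
Definition: a tree is height-balanced if, at every node, |h(left) - h(right)| <= 1 (empty subtree has height -1).
Bottom-up per-node check:
  node 1: h_left=-1, h_right=-1, diff=0 [OK], height=0
  node 11: h_left=-1, h_right=-1, diff=0 [OK], height=0
  node 2: h_left=0, h_right=0, diff=0 [OK], height=1
  node 19: h_left=-1, h_right=-1, diff=0 [OK], height=0
  node 25: h_left=0, h_right=-1, diff=1 [OK], height=1
  node 15: h_left=1, h_right=1, diff=0 [OK], height=2
  node 28: h_left=-1, h_right=-1, diff=0 [OK], height=0
  node 32: h_left=0, h_right=-1, diff=1 [OK], height=1
  node 43: h_left=-1, h_right=-1, diff=0 [OK], height=0
  node 45: h_left=0, h_right=-1, diff=1 [OK], height=1
  node 42: h_left=1, h_right=1, diff=0 [OK], height=2
  node 27: h_left=2, h_right=2, diff=0 [OK], height=3
All nodes satisfy the balance condition.
Result: Balanced


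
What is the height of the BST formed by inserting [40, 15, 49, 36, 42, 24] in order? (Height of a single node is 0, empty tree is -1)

Insertion order: [40, 15, 49, 36, 42, 24]
Tree (level-order array): [40, 15, 49, None, 36, 42, None, 24]
Compute height bottom-up (empty subtree = -1):
  height(24) = 1 + max(-1, -1) = 0
  height(36) = 1 + max(0, -1) = 1
  height(15) = 1 + max(-1, 1) = 2
  height(42) = 1 + max(-1, -1) = 0
  height(49) = 1 + max(0, -1) = 1
  height(40) = 1 + max(2, 1) = 3
Height = 3


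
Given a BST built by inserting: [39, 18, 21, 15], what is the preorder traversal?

Tree insertion order: [39, 18, 21, 15]
Tree (level-order array): [39, 18, None, 15, 21]
Preorder traversal: [39, 18, 15, 21]


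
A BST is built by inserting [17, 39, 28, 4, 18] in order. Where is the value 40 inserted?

Starting tree (level order): [17, 4, 39, None, None, 28, None, 18]
Insertion path: 17 -> 39
Result: insert 40 as right child of 39
Final tree (level order): [17, 4, 39, None, None, 28, 40, 18]


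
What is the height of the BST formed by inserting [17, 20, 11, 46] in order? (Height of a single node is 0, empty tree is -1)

Insertion order: [17, 20, 11, 46]
Tree (level-order array): [17, 11, 20, None, None, None, 46]
Compute height bottom-up (empty subtree = -1):
  height(11) = 1 + max(-1, -1) = 0
  height(46) = 1 + max(-1, -1) = 0
  height(20) = 1 + max(-1, 0) = 1
  height(17) = 1 + max(0, 1) = 2
Height = 2


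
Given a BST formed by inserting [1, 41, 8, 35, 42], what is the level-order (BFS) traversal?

Tree insertion order: [1, 41, 8, 35, 42]
Tree (level-order array): [1, None, 41, 8, 42, None, 35]
BFS from the root, enqueuing left then right child of each popped node:
  queue [1] -> pop 1, enqueue [41], visited so far: [1]
  queue [41] -> pop 41, enqueue [8, 42], visited so far: [1, 41]
  queue [8, 42] -> pop 8, enqueue [35], visited so far: [1, 41, 8]
  queue [42, 35] -> pop 42, enqueue [none], visited so far: [1, 41, 8, 42]
  queue [35] -> pop 35, enqueue [none], visited so far: [1, 41, 8, 42, 35]
Result: [1, 41, 8, 42, 35]


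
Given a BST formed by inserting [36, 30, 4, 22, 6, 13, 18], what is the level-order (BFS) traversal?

Tree insertion order: [36, 30, 4, 22, 6, 13, 18]
Tree (level-order array): [36, 30, None, 4, None, None, 22, 6, None, None, 13, None, 18]
BFS from the root, enqueuing left then right child of each popped node:
  queue [36] -> pop 36, enqueue [30], visited so far: [36]
  queue [30] -> pop 30, enqueue [4], visited so far: [36, 30]
  queue [4] -> pop 4, enqueue [22], visited so far: [36, 30, 4]
  queue [22] -> pop 22, enqueue [6], visited so far: [36, 30, 4, 22]
  queue [6] -> pop 6, enqueue [13], visited so far: [36, 30, 4, 22, 6]
  queue [13] -> pop 13, enqueue [18], visited so far: [36, 30, 4, 22, 6, 13]
  queue [18] -> pop 18, enqueue [none], visited so far: [36, 30, 4, 22, 6, 13, 18]
Result: [36, 30, 4, 22, 6, 13, 18]


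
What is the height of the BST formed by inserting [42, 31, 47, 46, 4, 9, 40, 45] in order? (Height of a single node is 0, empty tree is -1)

Insertion order: [42, 31, 47, 46, 4, 9, 40, 45]
Tree (level-order array): [42, 31, 47, 4, 40, 46, None, None, 9, None, None, 45]
Compute height bottom-up (empty subtree = -1):
  height(9) = 1 + max(-1, -1) = 0
  height(4) = 1 + max(-1, 0) = 1
  height(40) = 1 + max(-1, -1) = 0
  height(31) = 1 + max(1, 0) = 2
  height(45) = 1 + max(-1, -1) = 0
  height(46) = 1 + max(0, -1) = 1
  height(47) = 1 + max(1, -1) = 2
  height(42) = 1 + max(2, 2) = 3
Height = 3


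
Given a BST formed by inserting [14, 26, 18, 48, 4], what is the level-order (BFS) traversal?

Tree insertion order: [14, 26, 18, 48, 4]
Tree (level-order array): [14, 4, 26, None, None, 18, 48]
BFS from the root, enqueuing left then right child of each popped node:
  queue [14] -> pop 14, enqueue [4, 26], visited so far: [14]
  queue [4, 26] -> pop 4, enqueue [none], visited so far: [14, 4]
  queue [26] -> pop 26, enqueue [18, 48], visited so far: [14, 4, 26]
  queue [18, 48] -> pop 18, enqueue [none], visited so far: [14, 4, 26, 18]
  queue [48] -> pop 48, enqueue [none], visited so far: [14, 4, 26, 18, 48]
Result: [14, 4, 26, 18, 48]


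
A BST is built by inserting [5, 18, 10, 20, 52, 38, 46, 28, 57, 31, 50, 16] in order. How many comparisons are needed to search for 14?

Search path for 14: 5 -> 18 -> 10 -> 16
Found: False
Comparisons: 4


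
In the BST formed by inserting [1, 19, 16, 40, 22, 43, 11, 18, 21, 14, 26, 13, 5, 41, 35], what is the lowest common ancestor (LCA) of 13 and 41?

Tree insertion order: [1, 19, 16, 40, 22, 43, 11, 18, 21, 14, 26, 13, 5, 41, 35]
Tree (level-order array): [1, None, 19, 16, 40, 11, 18, 22, 43, 5, 14, None, None, 21, 26, 41, None, None, None, 13, None, None, None, None, 35]
In a BST, the LCA of p=13, q=41 is the first node v on the
root-to-leaf path with p <= v <= q (go left if both < v, right if both > v).
Walk from root:
  at 1: both 13 and 41 > 1, go right
  at 19: 13 <= 19 <= 41, this is the LCA
LCA = 19
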